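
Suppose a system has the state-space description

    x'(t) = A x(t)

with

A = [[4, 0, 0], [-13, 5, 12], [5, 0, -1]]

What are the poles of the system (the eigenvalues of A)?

det(sI - A) = s^3 - (tr A)s^2 + (M11 + M22 + M33)s - det A, where Mii is the 2×2 principal minor of A obtained by deleting row i and column i.
tr A = 4 + 5 + (-1) = 8; M11 = 5·(-1) - 12·0 = -5 - 0 = -5; M22 = 4·(-1) - 0·5 = -4 - 0 = -4; M33 = 4·5 - 0·(-13) = 20 - 0 = 20; sum of minors = 11.
det A = 4·(5·(-1) - 12·0) - 0·((-13)·(-1) - 12·5) + 0·((-13)·0 - 5·5) = 4·(-5) - 0·(-47) + 0·(-25) = -20.
So p(s) = det(sI - A) = s^3 - 8s^2 + 11s + 20.
Rational-root test: any integer root divides 20. Testing small divisors, s = -1 works: p(-1) = -1 + (-8) + (-11) + 20 = 0, so (s + 1) is a factor.
Dividing, p(s) = (s + 1)(s^2 - 9s + 20).
Factor s^2 - 9s + 20: two numbers with sum 9 and product 20 are 5 and 4, so s^2 - 9s + 20 = (s - 5)(s - 4).
Hence p(s) = (s - 5) (s - 4) (s + 1), with roots -1, 4, 5.
At least one eigenvalue has non-negative real part, so the system is not asymptotically stable.

-1, 4, 5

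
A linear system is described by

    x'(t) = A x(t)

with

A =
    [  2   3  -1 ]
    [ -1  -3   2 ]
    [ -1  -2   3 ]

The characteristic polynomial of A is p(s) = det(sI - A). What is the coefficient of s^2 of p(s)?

Expand det(sI - A) for the 3×3 matrix.
p(s) = s^3 - 2s^2 - 3s + 6.
(Check: constant term = det(-A) = (-1)^3 det A = 6; coefficient of s^2 = -tr A = -2.)
The coefficient of s^2 is -2.

-2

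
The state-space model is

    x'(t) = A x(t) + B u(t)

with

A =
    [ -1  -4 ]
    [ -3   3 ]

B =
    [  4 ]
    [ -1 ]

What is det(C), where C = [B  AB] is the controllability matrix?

-60

AB = [[0], [-15]]
Controllability matrix C = [B  AB] = [[4, 0], [-1, -15]]
det(C) = 4·(-15) - 0·(-1) = -60 - 0 = -60
Since det(C) ≠ 0, rank(C) = 2 and the system is completely controllable.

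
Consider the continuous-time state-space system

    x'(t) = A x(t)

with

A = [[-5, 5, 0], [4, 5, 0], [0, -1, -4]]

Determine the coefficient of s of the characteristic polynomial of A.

Expand det(sI - A) for the 3×3 matrix.
p(s) = s^3 + 4s^2 - 45s - 180.
(Check: constant term = det(-A) = (-1)^3 det A = -180; coefficient of s^2 = -tr A = 4.)
The coefficient of s is -45.

-45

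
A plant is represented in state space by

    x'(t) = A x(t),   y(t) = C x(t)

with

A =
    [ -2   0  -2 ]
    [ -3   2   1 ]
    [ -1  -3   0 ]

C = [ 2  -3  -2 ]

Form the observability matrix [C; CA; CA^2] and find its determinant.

CA = [[7, 0, -7]]
CA^2 = [[-7, 21, -14]]
Observability matrix O = [C; CA; CA^2] = [[2, -3, -2], [7, 0, -7], [-7, 21, -14]]
Expanding along the first row, det(O) = 2·(0·(-14) - (-7)·21) - (-3)·(7·(-14) - (-7)·(-7)) + (-2)·(7·21 - 0·(-7)) = 2·147 - (-3)·(-147) + (-2)·147 = -441
Since det(O) ≠ 0, rank(O) = 3 and the system is completely observable.

-441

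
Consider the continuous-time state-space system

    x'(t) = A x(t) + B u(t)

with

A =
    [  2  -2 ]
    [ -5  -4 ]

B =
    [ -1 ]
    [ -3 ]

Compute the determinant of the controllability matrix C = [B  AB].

AB = [[4], [17]]
Controllability matrix C = [B  AB] = [[-1, 4], [-3, 17]]
det(C) = (-1)·17 - 4·(-3) = -17 - (-12) = -5
Since det(C) ≠ 0, rank(C) = 2 and the system is completely controllable.

-5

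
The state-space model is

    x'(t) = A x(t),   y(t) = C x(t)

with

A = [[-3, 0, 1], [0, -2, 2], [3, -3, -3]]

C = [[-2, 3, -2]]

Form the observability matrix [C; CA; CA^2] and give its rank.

3

CA = [[0, 0, 10]]
CA^2 = [[30, -30, -30]]
Observability matrix O = [C; CA; CA^2] = [[-2, 3, -2], [0, 0, 10], [30, -30, -30]]
det(O) = (-2)·(0·(-30) - 10·(-30)) - 3·(0·(-30) - 10·30) + (-2)·(0·(-30) - 0·30) = (-2)·300 - 3·(-300) + (-2)·0 = 300 ≠ 0, so rank(O) = 3.
rank(O) = 3 = n, so the pair (A, C) is completely observable.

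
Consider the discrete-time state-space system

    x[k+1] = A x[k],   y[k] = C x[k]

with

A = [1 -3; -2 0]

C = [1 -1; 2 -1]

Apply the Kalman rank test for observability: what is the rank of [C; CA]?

CA = [[3, -3], [4, -6]]
Observability matrix O = [C; CA] = [[1, -1], [2, -1], [3, -3], [4, -6]]
Take the 2×2 submatrix of O formed by rows 1, 2: [[1, -1], [2, -1]]. Its determinant is 1·(-1) - (-1)·2 = -1 - (-2) = 1 ≠ 0.
So rank(O) ≥ 2; since O has 2 columns, rank(O) = 2.
rank(O) = 2 = n, so the pair (A, C) is completely observable.

2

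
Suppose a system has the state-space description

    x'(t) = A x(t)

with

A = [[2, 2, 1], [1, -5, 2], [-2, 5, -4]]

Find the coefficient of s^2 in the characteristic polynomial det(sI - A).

Expand det(sI - A) for the 3×3 matrix.
p(s) = s^3 + 7s^2 - 8s - 15.
(Check: constant term = det(-A) = (-1)^3 det A = -15; coefficient of s^2 = -tr A = 7.)
The coefficient of s^2 is 7.

7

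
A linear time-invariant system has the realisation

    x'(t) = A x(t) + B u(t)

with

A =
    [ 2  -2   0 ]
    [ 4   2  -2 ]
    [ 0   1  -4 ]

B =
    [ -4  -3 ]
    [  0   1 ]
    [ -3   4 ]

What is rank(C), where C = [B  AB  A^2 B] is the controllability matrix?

3

AB = [[-8, -8], [-10, -18], [12, -15]]
A^2B = [[4, 20], [-76, -38], [-58, 42]]
Controllability matrix C = [B  AB  A^2B] = [[-4, -3, -8, -8, 4, 20], [0, 1, -10, -18, -76, -38], [-3, 4, 12, -15, -58, 42]]
Take the 3×3 submatrix of C formed by columns 1, 2, 3: [[-4, -3, -8], [0, 1, -10], [-3, 4, 12]]. Its determinant is (-4)·(1·12 - (-10)·4) - (-3)·(0·12 - (-10)·(-3)) + (-8)·(0·4 - 1·(-3)) = (-4)·52 - (-3)·(-30) + (-8)·3 = -322 ≠ 0.
So rank(C) ≥ 3; since C has 3 rows, rank(C) = 3.
rank(C) = 3 = n, so the pair (A, B) is completely controllable.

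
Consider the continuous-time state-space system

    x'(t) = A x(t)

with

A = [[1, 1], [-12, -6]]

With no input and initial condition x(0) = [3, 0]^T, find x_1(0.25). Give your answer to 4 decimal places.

det(sI - A) = s^2 - (tr A)s + det A, with tr A = 1 + (-6) = -5 and det A = 1·(-6) - 1·(-12) = -6 - (-12) = 6.
So p(s) = det(sI - A) = s^2 + 5s + 6.
Factor s^2 + 5s + 6: two numbers with sum -5 and product 6 are -2 and -3, so s^2 + 5s + 6 = (s + 2)(s + 3).
Hence p(s) = (s + 2) (s + 3), with roots -3, -2.
The eigenvalues -3, -2 are distinct and real, so A is diagonalisable and x(t) = e^{At} x(0) = V diag(e^{λ_i t}) V^{-1} x(0), where the columns of V are the eigenvectors.
λ = -3: A - (-3)I = [[4, 1], [-12, -3]]. Row 1 gives 4·v1 + 1·v2 = 0, so take v_1 = [1, -4]^T.
λ = -2: A - (-2)I = [[3, 1], [-12, -4]]. Row 1 gives 3·v1 + 1·v2 = 0, so take v_2 = [1, -3]^T.
V = [v_1 v_2] = [[1, 1], [-4, -3]] has det V = 1, so V^{-1} = adj(V)/det V = [[-3, -1], [4, 1]].
Modal coordinates z(0) = V^{-1} x(0): (-3)·3 + (-1)·0 = -9; 4·3 + 1·0 = 12; so z(0) = [-9, 12]^T.
x_1(t) = Σ_i (v_i)_1 · z_i(0) · e^{λ_i t} (row 1 of V times the modal terms).
x_1(0.25) = 1·(-9)·e^{-3·0.25} + 1·12·e^{-2·0.25} = (-9)·0.472367 + 12·0.606531 = 3.0271.

3.0271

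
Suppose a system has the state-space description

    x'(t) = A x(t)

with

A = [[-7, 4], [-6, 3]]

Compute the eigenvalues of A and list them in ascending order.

-3, -1

det(sI - A) = s^2 - (tr A)s + det A, with tr A = (-7) + 3 = -4 and det A = (-7)·3 - 4·(-6) = -21 - (-24) = 3.
So p(s) = det(sI - A) = s^2 + 4s + 3.
Factor s^2 + 4s + 3: two numbers with sum -4 and product 3 are -1 and -3, so s^2 + 4s + 3 = (s + 1)(s + 3).
Hence p(s) = (s + 1) (s + 3), with roots -3, -1.
All eigenvalues have negative real part, so the system is asymptotically stable.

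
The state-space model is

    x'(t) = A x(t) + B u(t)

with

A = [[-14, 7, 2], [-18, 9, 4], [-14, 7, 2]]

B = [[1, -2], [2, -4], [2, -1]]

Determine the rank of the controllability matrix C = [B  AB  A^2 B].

2

AB = [[4, -2], [8, -4], [4, -2]]
A^2B = [[8, -4], [16, -8], [8, -4]]
Controllability matrix C = [B  AB  A^2B] = [[1, -2, 4, -2, 8, -4], [2, -4, 8, -4, 16, -8], [2, -1, 4, -2, 8, -4]]
The rows r1, r2, r3 of C are linearly dependent: -2·r1 + r2 = 0 (check each entry), so rank(C) ≤ 2.
The 2×2 minor from rows 1, 3, columns 1, 2 is 1·(-1) - (-2)·2 = -1 - (-4) = 3 ≠ 0, so rank(C) = 2.
rank(C) = 2 < n = 3, so the pair (A, B) is not completely controllable.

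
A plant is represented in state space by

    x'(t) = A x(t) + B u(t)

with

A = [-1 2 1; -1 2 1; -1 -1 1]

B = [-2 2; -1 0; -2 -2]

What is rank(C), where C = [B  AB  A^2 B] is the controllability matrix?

3

AB = [[-2, -4], [-2, -4], [1, -4]]
A^2B = [[-1, -8], [-1, -8], [5, 4]]
Controllability matrix C = [B  AB  A^2B] = [[-2, 2, -2, -4, -1, -8], [-1, 0, -2, -4, -1, -8], [-2, -2, 1, -4, 5, 4]]
Take the 3×3 submatrix of C formed by columns 1, 2, 3: [[-2, 2, -2], [-1, 0, -2], [-2, -2, 1]]. Its determinant is (-2)·(0·1 - (-2)·(-2)) - 2·((-1)·1 - (-2)·(-2)) + (-2)·((-1)·(-2) - 0·(-2)) = (-2)·(-4) - 2·(-5) + (-2)·2 = 14 ≠ 0.
So rank(C) ≥ 3; since C has 3 rows, rank(C) = 3.
rank(C) = 3 = n, so the pair (A, B) is completely controllable.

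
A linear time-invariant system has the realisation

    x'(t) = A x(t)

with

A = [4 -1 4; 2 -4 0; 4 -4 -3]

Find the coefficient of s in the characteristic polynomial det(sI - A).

-30

Expand det(sI - A) for the 3×3 matrix.
p(s) = s^3 + 3s^2 - 30s - 74.
(Check: constant term = det(-A) = (-1)^3 det A = -74; coefficient of s^2 = -tr A = 3.)
The coefficient of s is -30.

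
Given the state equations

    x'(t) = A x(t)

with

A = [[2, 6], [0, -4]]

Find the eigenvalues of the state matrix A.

-4, 2

det(sI - A) = s^2 - (tr A)s + det A, with tr A = 2 + (-4) = -2 and det A = 2·(-4) - 6·0 = -8 - 0 = -8.
So p(s) = det(sI - A) = s^2 + 2s - 8.
Factor s^2 + 2s - 8: two numbers with sum -2 and product -8 are 2 and -4, so s^2 + 2s - 8 = (s - 2)(s + 4).
Hence p(s) = (s - 2) (s + 4), with roots -4, 2.
At least one eigenvalue has non-negative real part, so the system is not asymptotically stable.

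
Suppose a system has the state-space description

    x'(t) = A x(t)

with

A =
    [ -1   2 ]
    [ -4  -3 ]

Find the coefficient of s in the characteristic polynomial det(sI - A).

For a 2×2 matrix, det(sI - A) = s^2 - (tr A)s + det A.
tr A = -4, det A = 11.
So p(s) = s^2 + 4s + 11.
The coefficient of s is 4.

4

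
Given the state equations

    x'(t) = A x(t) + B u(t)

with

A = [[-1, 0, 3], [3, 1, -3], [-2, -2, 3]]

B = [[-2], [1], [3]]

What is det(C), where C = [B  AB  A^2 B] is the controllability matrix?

1059

AB = [[11], [-14], [11]]
A^2B = [[22], [-14], [39]]
Controllability matrix C = [B  AB  A^2B] = [[-2, 11, 22], [1, -14, -14], [3, 11, 39]]
Expanding along the first row, det(C) = (-2)·((-14)·39 - (-14)·11) - 11·(1·39 - (-14)·3) + 22·(1·11 - (-14)·3) = (-2)·(-392) - 11·81 + 22·53 = 1059
Since det(C) ≠ 0, rank(C) = 3 and the system is completely controllable.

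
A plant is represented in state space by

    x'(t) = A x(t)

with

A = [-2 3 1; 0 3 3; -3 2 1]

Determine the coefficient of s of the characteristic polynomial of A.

Expand det(sI - A) for the 3×3 matrix.
p(s) = s^3 - 2s^2 - 8s + 12.
(Check: constant term = det(-A) = (-1)^3 det A = 12; coefficient of s^2 = -tr A = -2.)
The coefficient of s is -8.

-8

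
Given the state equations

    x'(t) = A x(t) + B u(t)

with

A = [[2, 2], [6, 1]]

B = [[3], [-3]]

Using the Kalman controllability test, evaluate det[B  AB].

45

AB = [[0], [15]]
Controllability matrix C = [B  AB] = [[3, 0], [-3, 15]]
det(C) = 3·15 - 0·(-3) = 45 - 0 = 45
Since det(C) ≠ 0, rank(C) = 2 and the system is completely controllable.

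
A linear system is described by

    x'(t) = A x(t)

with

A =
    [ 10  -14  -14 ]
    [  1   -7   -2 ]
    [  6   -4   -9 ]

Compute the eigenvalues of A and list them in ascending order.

det(sI - A) = s^3 - (tr A)s^2 + (M11 + M22 + M33)s - det A, where Mii is the 2×2 principal minor of A obtained by deleting row i and column i.
tr A = 10 + (-7) + (-9) = -6; M11 = (-7)·(-9) - (-2)·(-4) = 63 - 8 = 55; M22 = 10·(-9) - (-14)·6 = -90 - (-84) = -6; M33 = 10·(-7) - (-14)·1 = -70 - (-14) = -56; sum of minors = -7.
det A = 10·((-7)·(-9) - (-2)·(-4)) - (-14)·(1·(-9) - (-2)·6) + (-14)·(1·(-4) - (-7)·6) = 10·55 - (-14)·3 + (-14)·38 = 60.
So p(s) = det(sI - A) = s^3 + 6s^2 - 7s - 60.
Rational-root test: any integer root divides -60. Testing small divisors, s = 3 works: p(3) = 27 + 54 + (-21) + (-60) = 0, so (s - 3) is a factor.
Dividing, p(s) = (s - 3)(s^2 + 9s + 20).
Factor s^2 + 9s + 20: two numbers with sum -9 and product 20 are -4 and -5, so s^2 + 9s + 20 = (s + 4)(s + 5).
Hence p(s) = (s - 3) (s + 4) (s + 5), with roots -5, -4, 3.
At least one eigenvalue has non-negative real part, so the system is not asymptotically stable.

-5, -4, 3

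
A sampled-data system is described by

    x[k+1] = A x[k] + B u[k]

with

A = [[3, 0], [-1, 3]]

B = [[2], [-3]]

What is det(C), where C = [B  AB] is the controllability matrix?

-4

AB = [[6], [-11]]
Controllability matrix C = [B  AB] = [[2, 6], [-3, -11]]
det(C) = 2·(-11) - 6·(-3) = -22 - (-18) = -4
Since det(C) ≠ 0, rank(C) = 2 and the system is completely controllable.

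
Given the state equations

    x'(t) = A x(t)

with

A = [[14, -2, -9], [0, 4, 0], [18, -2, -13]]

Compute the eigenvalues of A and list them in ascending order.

det(sI - A) = s^3 - (tr A)s^2 + (M11 + M22 + M33)s - det A, where Mii is the 2×2 principal minor of A obtained by deleting row i and column i.
tr A = 14 + 4 + (-13) = 5; M11 = 4·(-13) - 0·(-2) = -52 - 0 = -52; M22 = 14·(-13) - (-9)·18 = -182 - (-162) = -20; M33 = 14·4 - (-2)·0 = 56 - 0 = 56; sum of minors = -16.
det A = 14·(4·(-13) - 0·(-2)) - (-2)·(0·(-13) - 0·18) + (-9)·(0·(-2) - 4·18) = 14·(-52) - (-2)·0 + (-9)·(-72) = -80.
So p(s) = det(sI - A) = s^3 - 5s^2 - 16s + 80.
Rational-root test: any integer root divides 80. Testing small divisors, s = -4 works: p(-4) = -64 + (-80) + 64 + 80 = 0, so (s + 4) is a factor.
Dividing, p(s) = (s + 4)(s^2 - 9s + 20).
Factor s^2 - 9s + 20: two numbers with sum 9 and product 20 are 5 and 4, so s^2 - 9s + 20 = (s - 5)(s - 4).
Hence p(s) = (s - 5) (s - 4) (s + 4), with roots -4, 4, 5.
At least one eigenvalue has non-negative real part, so the system is not asymptotically stable.

-4, 4, 5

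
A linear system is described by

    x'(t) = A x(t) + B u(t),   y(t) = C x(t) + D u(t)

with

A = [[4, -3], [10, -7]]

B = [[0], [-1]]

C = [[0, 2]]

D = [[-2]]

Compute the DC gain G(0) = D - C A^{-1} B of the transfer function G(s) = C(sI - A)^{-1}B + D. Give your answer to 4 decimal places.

2.0000

G(0) = C(-A)^{-1}B + D = -C A^{-1} B + D.
det A = 2, so A^{-1} = (1/2)·adj(A) = [[-7/2, 3/2], [-5, 2]]
A^{-1} B = [-3/2, -2]^T
C A^{-1} B = -4
G(0) = D - C A^{-1} B = -2 - (-4) = 2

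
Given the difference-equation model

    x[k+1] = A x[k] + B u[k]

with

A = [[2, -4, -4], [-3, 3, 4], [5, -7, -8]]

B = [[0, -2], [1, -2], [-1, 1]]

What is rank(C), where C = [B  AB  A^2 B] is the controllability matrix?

2

AB = [[0, 0], [-1, 4], [1, -4]]
A^2B = [[0, 0], [1, -4], [-1, 4]]
Controllability matrix C = [B  AB  A^2B] = [[0, -2, 0, 0, 0, 0], [1, -2, -1, 4, 1, -4], [-1, 1, 1, -4, -1, 4]]
The rows r1, r2, r3 of C are linearly dependent: -r1 + 2·r2 + 2·r3 = 0 (check each entry), so rank(C) ≤ 2.
The 2×2 minor from rows 1, 2, columns 1, 2 is 0·(-2) - (-2)·1 = 0 - (-2) = 2 ≠ 0, so rank(C) = 2.
rank(C) = 2 < n = 3, so the pair (A, B) is not completely controllable.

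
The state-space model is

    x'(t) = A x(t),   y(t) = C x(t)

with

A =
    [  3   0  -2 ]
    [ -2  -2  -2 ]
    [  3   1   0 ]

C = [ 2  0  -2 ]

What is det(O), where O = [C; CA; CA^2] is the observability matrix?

16

CA = [[0, -2, -4]]
CA^2 = [[-8, 0, 4]]
Observability matrix O = [C; CA; CA^2] = [[2, 0, -2], [0, -2, -4], [-8, 0, 4]]
Expanding along the first row, det(O) = 2·((-2)·4 - (-4)·0) - 0·(0·4 - (-4)·(-8)) + (-2)·(0·0 - (-2)·(-8)) = 2·(-8) - 0·(-32) + (-2)·(-16) = 16
Since det(O) ≠ 0, rank(O) = 3 and the system is completely observable.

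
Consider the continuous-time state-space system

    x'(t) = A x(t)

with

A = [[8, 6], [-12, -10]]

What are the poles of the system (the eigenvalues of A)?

-4, 2

det(sI - A) = s^2 - (tr A)s + det A, with tr A = 8 + (-10) = -2 and det A = 8·(-10) - 6·(-12) = -80 - (-72) = -8.
So p(s) = det(sI - A) = s^2 + 2s - 8.
Factor s^2 + 2s - 8: two numbers with sum -2 and product -8 are 2 and -4, so s^2 + 2s - 8 = (s - 2)(s + 4).
Hence p(s) = (s - 2) (s + 4), with roots -4, 2.
At least one eigenvalue has non-negative real part, so the system is not asymptotically stable.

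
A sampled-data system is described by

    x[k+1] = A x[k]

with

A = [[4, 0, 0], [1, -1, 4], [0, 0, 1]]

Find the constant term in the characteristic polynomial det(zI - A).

Expand det(zI - A) for the 3×3 matrix.
p(z) = z^3 - 4z^2 - z + 4.
(Check: constant term = det(-A) = (-1)^3 det A = 4; coefficient of z^2 = -tr A = -4.)
The constant term is 4.

4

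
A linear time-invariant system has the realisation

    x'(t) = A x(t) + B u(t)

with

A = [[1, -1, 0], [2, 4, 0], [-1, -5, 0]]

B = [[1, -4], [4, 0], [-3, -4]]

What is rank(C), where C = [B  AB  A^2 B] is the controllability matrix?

AB = [[-3, -4], [18, -8], [-21, 4]]
A^2B = [[-21, 4], [66, -40], [-87, 44]]
Controllability matrix C = [B  AB  A^2B] = [[1, -4, -3, -4, -21, 4], [4, 0, 18, -8, 66, -40], [-3, -4, -21, 4, -87, 44]]
The rows r1, r2, r3 of C are linearly dependent: -r1 + r2 + r3 = 0 (check each entry), so rank(C) ≤ 2.
The 2×2 minor from rows 1, 2, columns 1, 2 is 1·0 - (-4)·4 = 0 - (-16) = 16 ≠ 0, so rank(C) = 2.
rank(C) = 2 < n = 3, so the pair (A, B) is not completely controllable.

2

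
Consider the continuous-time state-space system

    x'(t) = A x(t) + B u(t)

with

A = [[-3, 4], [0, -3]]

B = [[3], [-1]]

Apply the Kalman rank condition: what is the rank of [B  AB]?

AB = [[-13], [3]]
Controllability matrix C = [B  AB] = [[3, -13], [-1, 3]]
det(C) = 3·3 - (-13)·(-1) = 9 - 13 = -4 ≠ 0, so rank(C) = 2.
rank(C) = 2 = n, so the pair (A, B) is completely controllable.

2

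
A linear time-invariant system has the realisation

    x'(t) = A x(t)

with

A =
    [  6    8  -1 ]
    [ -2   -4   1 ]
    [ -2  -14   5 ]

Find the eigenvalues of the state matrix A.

1, 2, 4

det(sI - A) = s^3 - (tr A)s^2 + (M11 + M22 + M33)s - det A, where Mii is the 2×2 principal minor of A obtained by deleting row i and column i.
tr A = 6 + (-4) + 5 = 7; M11 = (-4)·5 - 1·(-14) = -20 - (-14) = -6; M22 = 6·5 - (-1)·(-2) = 30 - 2 = 28; M33 = 6·(-4) - 8·(-2) = -24 - (-16) = -8; sum of minors = 14.
det A = 6·((-4)·5 - 1·(-14)) - 8·((-2)·5 - 1·(-2)) + (-1)·((-2)·(-14) - (-4)·(-2)) = 6·(-6) - 8·(-8) + (-1)·20 = 8.
So p(s) = det(sI - A) = s^3 - 7s^2 + 14s - 8.
Rational-root test: any integer root divides -8. Testing small divisors, s = 1 works: p(1) = 1 + (-7) + 14 + (-8) = 0, so (s - 1) is a factor.
Dividing, p(s) = (s - 1)(s^2 - 6s + 8).
Factor s^2 - 6s + 8: two numbers with sum 6 and product 8 are 4 and 2, so s^2 - 6s + 8 = (s - 4)(s - 2).
Hence p(s) = (s - 4) (s - 2) (s - 1), with roots 1, 2, 4.
At least one eigenvalue has non-negative real part, so the system is not asymptotically stable.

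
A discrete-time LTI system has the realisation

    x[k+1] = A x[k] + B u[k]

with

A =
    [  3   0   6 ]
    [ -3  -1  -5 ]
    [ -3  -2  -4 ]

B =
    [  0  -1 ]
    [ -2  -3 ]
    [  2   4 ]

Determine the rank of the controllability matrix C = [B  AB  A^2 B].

AB = [[12, 21], [-8, -14], [-4, -7]]
A^2B = [[12, 21], [-8, -14], [-4, -7]]
Controllability matrix C = [B  AB  A^2B] = [[0, -1, 12, 21, 12, 21], [-2, -3, -8, -14, -8, -14], [2, 4, -4, -7, -4, -7]]
The rows r1, r2, r3 of C are linearly dependent: r1 + r2 + r3 = 0 (check each entry), so rank(C) ≤ 2.
The 2×2 minor from rows 1, 2, columns 1, 2 is 0·(-3) - (-1)·(-2) = 0 - 2 = -2 ≠ 0, so rank(C) = 2.
rank(C) = 2 < n = 3, so the pair (A, B) is not completely controllable.

2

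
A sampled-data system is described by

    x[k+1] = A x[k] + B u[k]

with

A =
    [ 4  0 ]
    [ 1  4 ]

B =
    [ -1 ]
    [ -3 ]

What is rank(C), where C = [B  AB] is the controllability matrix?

2

AB = [[-4], [-13]]
Controllability matrix C = [B  AB] = [[-1, -4], [-3, -13]]
det(C) = (-1)·(-13) - (-4)·(-3) = 13 - 12 = 1 ≠ 0, so rank(C) = 2.
rank(C) = 2 = n, so the pair (A, B) is completely controllable.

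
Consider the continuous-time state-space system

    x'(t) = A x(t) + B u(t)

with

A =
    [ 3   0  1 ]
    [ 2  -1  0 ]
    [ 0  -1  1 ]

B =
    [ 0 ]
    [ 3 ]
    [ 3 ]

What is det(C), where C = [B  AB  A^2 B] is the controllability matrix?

AB = [[3], [-3], [0]]
A^2B = [[9], [9], [3]]
Controllability matrix C = [B  AB  A^2B] = [[0, 3, 9], [3, -3, 9], [3, 0, 3]]
Expanding along the first row, det(C) = 0·((-3)·3 - 9·0) - 3·(3·3 - 9·3) + 9·(3·0 - (-3)·3) = 0·(-9) - 3·(-18) + 9·9 = 135
Since det(C) ≠ 0, rank(C) = 3 and the system is completely controllable.

135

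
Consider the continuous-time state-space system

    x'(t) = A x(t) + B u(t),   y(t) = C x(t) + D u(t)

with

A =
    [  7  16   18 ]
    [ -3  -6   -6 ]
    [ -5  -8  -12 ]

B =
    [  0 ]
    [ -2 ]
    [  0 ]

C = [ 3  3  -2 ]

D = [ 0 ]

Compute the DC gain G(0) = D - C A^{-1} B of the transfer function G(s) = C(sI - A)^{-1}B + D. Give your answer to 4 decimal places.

-11.6667

G(0) = C(-A)^{-1}B + D = -C A^{-1} B + D.
det A = -36, so A^{-1} = (1/-36)·adj(A) = [[-2/3, -4/3, -1/3], [1/6, -1/6, 1/3], [1/6, 2/3, -1/6]]
A^{-1} B = [8/3, 1/3, -4/3]^T
C A^{-1} B = 35/3
G(0) = D - C A^{-1} B = 0 - (35/3) = -35/3 ≈ -11.6667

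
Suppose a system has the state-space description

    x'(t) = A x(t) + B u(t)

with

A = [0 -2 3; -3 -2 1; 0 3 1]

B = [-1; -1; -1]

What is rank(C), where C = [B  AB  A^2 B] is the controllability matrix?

3

AB = [[-1], [4], [-4]]
A^2B = [[-20], [-9], [8]]
Controllability matrix C = [B  AB  A^2B] = [[-1, -1, -20], [-1, 4, -9], [-1, -4, 8]]
det(C) = (-1)·(4·8 - (-9)·(-4)) - (-1)·((-1)·8 - (-9)·(-1)) + (-20)·((-1)·(-4) - 4·(-1)) = (-1)·(-4) - (-1)·(-17) + (-20)·8 = -173 ≠ 0, so rank(C) = 3.
rank(C) = 3 = n, so the pair (A, B) is completely controllable.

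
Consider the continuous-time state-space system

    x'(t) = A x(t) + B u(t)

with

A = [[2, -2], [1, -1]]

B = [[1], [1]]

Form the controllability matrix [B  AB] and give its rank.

AB = [[0], [0]]
Controllability matrix C = [B  AB] = [[1, 0], [1, 0]]
Every column of C is a scalar multiple of column 1 = [1, 1] (multipliers 1, 0), so the columns span a one-dimensional space.
C ≠ 0, hence rank(C) = 1.
rank(C) = 1 < n = 2, so the pair (A, B) is not completely controllable.

1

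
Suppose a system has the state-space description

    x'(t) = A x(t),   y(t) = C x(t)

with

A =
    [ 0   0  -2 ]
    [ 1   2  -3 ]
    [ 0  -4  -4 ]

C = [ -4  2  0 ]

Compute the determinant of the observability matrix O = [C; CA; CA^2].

496

CA = [[2, 4, 2]]
CA^2 = [[4, 0, -24]]
Observability matrix O = [C; CA; CA^2] = [[-4, 2, 0], [2, 4, 2], [4, 0, -24]]
Expanding along the first row, det(O) = (-4)·(4·(-24) - 2·0) - 2·(2·(-24) - 2·4) + 0·(2·0 - 4·4) = (-4)·(-96) - 2·(-56) + 0·(-16) = 496
Since det(O) ≠ 0, rank(O) = 3 and the system is completely observable.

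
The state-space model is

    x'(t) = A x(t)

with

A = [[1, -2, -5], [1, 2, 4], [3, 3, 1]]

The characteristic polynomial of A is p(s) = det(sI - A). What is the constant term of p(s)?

17

Expand det(sI - A) for the 3×3 matrix.
p(s) = s^3 - 4s^2 + 10s + 17.
(Check: constant term = det(-A) = (-1)^3 det A = 17; coefficient of s^2 = -tr A = -4.)
The constant term is 17.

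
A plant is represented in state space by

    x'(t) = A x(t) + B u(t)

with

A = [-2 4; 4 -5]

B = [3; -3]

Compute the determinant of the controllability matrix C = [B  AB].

27

AB = [[-18], [27]]
Controllability matrix C = [B  AB] = [[3, -18], [-3, 27]]
det(C) = 3·27 - (-18)·(-3) = 81 - 54 = 27
Since det(C) ≠ 0, rank(C) = 2 and the system is completely controllable.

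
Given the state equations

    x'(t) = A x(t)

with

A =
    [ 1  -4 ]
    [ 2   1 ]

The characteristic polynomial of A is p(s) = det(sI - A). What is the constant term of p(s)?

For a 2×2 matrix, det(sI - A) = s^2 - (tr A)s + det A.
tr A = 2, det A = 9.
So p(s) = s^2 - 2s + 9.
The constant term is 9.

9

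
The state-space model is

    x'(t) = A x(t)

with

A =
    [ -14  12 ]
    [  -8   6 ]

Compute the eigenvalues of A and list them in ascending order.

-6, -2

det(sI - A) = s^2 - (tr A)s + det A, with tr A = (-14) + 6 = -8 and det A = (-14)·6 - 12·(-8) = -84 - (-96) = 12.
So p(s) = det(sI - A) = s^2 + 8s + 12.
Factor s^2 + 8s + 12: two numbers with sum -8 and product 12 are -2 and -6, so s^2 + 8s + 12 = (s + 2)(s + 6).
Hence p(s) = (s + 2) (s + 6), with roots -6, -2.
All eigenvalues have negative real part, so the system is asymptotically stable.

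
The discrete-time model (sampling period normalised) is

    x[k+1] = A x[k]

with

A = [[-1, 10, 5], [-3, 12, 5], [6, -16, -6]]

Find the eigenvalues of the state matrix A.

-1, 2, 4

det(zI - A) = z^3 - (tr A)z^2 + (M11 + M22 + M33)z - det A, where Mii is the 2×2 principal minor of A obtained by deleting row i and column i.
tr A = (-1) + 12 + (-6) = 5; M11 = 12·(-6) - 5·(-16) = -72 - (-80) = 8; M22 = (-1)·(-6) - 5·6 = 6 - 30 = -24; M33 = (-1)·12 - 10·(-3) = -12 - (-30) = 18; sum of minors = 2.
det A = (-1)·(12·(-6) - 5·(-16)) - 10·((-3)·(-6) - 5·6) + 5·((-3)·(-16) - 12·6) = (-1)·8 - 10·(-12) + 5·(-24) = -8.
So p(z) = det(zI - A) = z^3 - 5z^2 + 2z + 8.
Rational-root test: any integer root divides 8. Testing small divisors, z = -1 works: p(-1) = -1 + (-5) + (-2) + 8 = 0, so (z + 1) is a factor.
Dividing, p(z) = (z + 1)(z^2 - 6z + 8).
Factor z^2 - 6z + 8: two numbers with sum 6 and product 8 are 4 and 2, so z^2 - 6z + 8 = (z - 4)(z - 2).
Hence p(z) = (z - 4) (z - 2) (z + 1), with roots -1, 2, 4.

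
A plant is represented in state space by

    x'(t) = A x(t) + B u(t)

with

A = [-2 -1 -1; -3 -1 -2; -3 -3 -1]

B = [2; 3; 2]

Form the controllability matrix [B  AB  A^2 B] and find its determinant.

67

AB = [[-9], [-13], [-17]]
A^2B = [[48], [74], [83]]
Controllability matrix C = [B  AB  A^2B] = [[2, -9, 48], [3, -13, 74], [2, -17, 83]]
Expanding along the first row, det(C) = 2·((-13)·83 - 74·(-17)) - (-9)·(3·83 - 74·2) + 48·(3·(-17) - (-13)·2) = 2·179 - (-9)·101 + 48·(-25) = 67
Since det(C) ≠ 0, rank(C) = 3 and the system is completely controllable.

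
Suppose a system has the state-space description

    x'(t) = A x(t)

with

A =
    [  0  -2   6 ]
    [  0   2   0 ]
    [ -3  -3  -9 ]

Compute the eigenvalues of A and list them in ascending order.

det(sI - A) = s^3 - (tr A)s^2 + (M11 + M22 + M33)s - det A, where Mii is the 2×2 principal minor of A obtained by deleting row i and column i.
tr A = 0 + 2 + (-9) = -7; M11 = 2·(-9) - 0·(-3) = -18 - 0 = -18; M22 = 0·(-9) - 6·(-3) = 0 - (-18) = 18; M33 = 0·2 - (-2)·0 = 0 - 0 = 0; sum of minors = 0.
det A = 0·(2·(-9) - 0·(-3)) - (-2)·(0·(-9) - 0·(-3)) + 6·(0·(-3) - 2·(-3)) = 0·(-18) - (-2)·0 + 6·6 = 36.
So p(s) = det(sI - A) = s^3 + 7s^2 - 36.
Rational-root test: any integer root divides -36. Testing small divisors, s = 2 works: p(2) = 8 + 28 + 0 + (-36) = 0, so (s - 2) is a factor.
Dividing, p(s) = (s - 2)(s^2 + 9s + 18).
Factor s^2 + 9s + 18: two numbers with sum -9 and product 18 are -3 and -6, so s^2 + 9s + 18 = (s + 3)(s + 6).
Hence p(s) = (s - 2) (s + 3) (s + 6), with roots -6, -3, 2.
At least one eigenvalue has non-negative real part, so the system is not asymptotically stable.

-6, -3, 2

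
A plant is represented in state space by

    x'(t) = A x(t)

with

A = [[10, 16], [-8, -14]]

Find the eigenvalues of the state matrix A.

det(sI - A) = s^2 - (tr A)s + det A, with tr A = 10 + (-14) = -4 and det A = 10·(-14) - 16·(-8) = -140 - (-128) = -12.
So p(s) = det(sI - A) = s^2 + 4s - 12.
Factor s^2 + 4s - 12: two numbers with sum -4 and product -12 are 2 and -6, so s^2 + 4s - 12 = (s - 2)(s + 6).
Hence p(s) = (s - 2) (s + 6), with roots -6, 2.
At least one eigenvalue has non-negative real part, so the system is not asymptotically stable.

-6, 2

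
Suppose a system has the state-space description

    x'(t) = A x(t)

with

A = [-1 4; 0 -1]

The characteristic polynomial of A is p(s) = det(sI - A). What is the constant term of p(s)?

For a 2×2 matrix, det(sI - A) = s^2 - (tr A)s + det A.
tr A = -2, det A = 1.
So p(s) = s^2 + 2s + 1.
The constant term is 1.

1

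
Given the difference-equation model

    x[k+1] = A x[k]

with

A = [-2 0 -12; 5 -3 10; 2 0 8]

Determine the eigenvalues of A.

-3, 2, 4

det(zI - A) = z^3 - (tr A)z^2 + (M11 + M22 + M33)z - det A, where Mii is the 2×2 principal minor of A obtained by deleting row i and column i.
tr A = (-2) + (-3) + 8 = 3; M11 = (-3)·8 - 10·0 = -24 - 0 = -24; M22 = (-2)·8 - (-12)·2 = -16 - (-24) = 8; M33 = (-2)·(-3) - 0·5 = 6 - 0 = 6; sum of minors = -10.
det A = (-2)·((-3)·8 - 10·0) - 0·(5·8 - 10·2) + (-12)·(5·0 - (-3)·2) = (-2)·(-24) - 0·20 + (-12)·6 = -24.
So p(z) = det(zI - A) = z^3 - 3z^2 - 10z + 24.
Rational-root test: any integer root divides 24. Testing small divisors, z = 2 works: p(2) = 8 + (-12) + (-20) + 24 = 0, so (z - 2) is a factor.
Dividing, p(z) = (z - 2)(z^2 - z - 12).
Factor z^2 - z - 12: two numbers with sum 1 and product -12 are 4 and -3, so z^2 - z - 12 = (z - 4)(z + 3).
Hence p(z) = (z - 4) (z - 2) (z + 3), with roots -3, 2, 4.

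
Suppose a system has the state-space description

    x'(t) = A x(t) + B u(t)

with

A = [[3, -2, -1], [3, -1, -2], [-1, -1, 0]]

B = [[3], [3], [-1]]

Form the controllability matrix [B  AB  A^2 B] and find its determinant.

AB = [[4], [8], [-6]]
A^2B = [[2], [16], [-12]]
Controllability matrix C = [B  AB  A^2B] = [[3, 4, 2], [3, 8, 16], [-1, -6, -12]]
Expanding along the first row, det(C) = 3·(8·(-12) - 16·(-6)) - 4·(3·(-12) - 16·(-1)) + 2·(3·(-6) - 8·(-1)) = 3·0 - 4·(-20) + 2·(-10) = 60
Since det(C) ≠ 0, rank(C) = 3 and the system is completely controllable.

60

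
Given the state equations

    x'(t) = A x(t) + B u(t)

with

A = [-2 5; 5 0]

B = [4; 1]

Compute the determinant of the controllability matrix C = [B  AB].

AB = [[-3], [20]]
Controllability matrix C = [B  AB] = [[4, -3], [1, 20]]
det(C) = 4·20 - (-3)·1 = 80 - (-3) = 83
Since det(C) ≠ 0, rank(C) = 2 and the system is completely controllable.

83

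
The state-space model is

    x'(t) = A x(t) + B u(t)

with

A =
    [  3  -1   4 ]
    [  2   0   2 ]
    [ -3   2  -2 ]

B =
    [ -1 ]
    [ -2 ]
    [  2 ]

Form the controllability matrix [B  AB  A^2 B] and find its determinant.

-54

AB = [[7], [2], [-5]]
A^2B = [[-1], [4], [-7]]
Controllability matrix C = [B  AB  A^2B] = [[-1, 7, -1], [-2, 2, 4], [2, -5, -7]]
Expanding along the first row, det(C) = (-1)·(2·(-7) - 4·(-5)) - 7·((-2)·(-7) - 4·2) + (-1)·((-2)·(-5) - 2·2) = (-1)·6 - 7·6 + (-1)·6 = -54
Since det(C) ≠ 0, rank(C) = 3 and the system is completely controllable.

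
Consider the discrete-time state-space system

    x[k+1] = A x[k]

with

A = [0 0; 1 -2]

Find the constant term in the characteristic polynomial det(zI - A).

For a 2×2 matrix, det(zI - A) = z^2 - (tr A)z + det A.
tr A = -2, det A = 0.
So p(z) = z^2 + 2z.
The constant term is 0.

0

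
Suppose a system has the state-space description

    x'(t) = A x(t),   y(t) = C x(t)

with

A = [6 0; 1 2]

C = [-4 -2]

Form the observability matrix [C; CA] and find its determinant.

CA = [[-26, -4]]
Observability matrix O = [C; CA] = [[-4, -2], [-26, -4]]
det(O) = (-4)·(-4) - (-2)·(-26) = 16 - 52 = -36
Since det(O) ≠ 0, rank(O) = 2 and the system is completely observable.

-36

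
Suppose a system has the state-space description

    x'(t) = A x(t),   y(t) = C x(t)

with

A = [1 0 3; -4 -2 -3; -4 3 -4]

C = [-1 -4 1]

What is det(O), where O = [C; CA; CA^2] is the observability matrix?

871

CA = [[11, 11, 5]]
CA^2 = [[-53, -7, -20]]
Observability matrix O = [C; CA; CA^2] = [[-1, -4, 1], [11, 11, 5], [-53, -7, -20]]
Expanding along the first row, det(O) = (-1)·(11·(-20) - 5·(-7)) - (-4)·(11·(-20) - 5·(-53)) + 1·(11·(-7) - 11·(-53)) = (-1)·(-185) - (-4)·45 + 1·506 = 871
Since det(O) ≠ 0, rank(O) = 3 and the system is completely observable.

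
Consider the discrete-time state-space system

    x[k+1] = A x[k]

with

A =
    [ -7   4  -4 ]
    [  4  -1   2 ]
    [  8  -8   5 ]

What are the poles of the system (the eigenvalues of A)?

-3, -1, 1

det(zI - A) = z^3 - (tr A)z^2 + (M11 + M22 + M33)z - det A, where Mii is the 2×2 principal minor of A obtained by deleting row i and column i.
tr A = (-7) + (-1) + 5 = -3; M11 = (-1)·5 - 2·(-8) = -5 - (-16) = 11; M22 = (-7)·5 - (-4)·8 = -35 - (-32) = -3; M33 = (-7)·(-1) - 4·4 = 7 - 16 = -9; sum of minors = -1.
det A = (-7)·((-1)·5 - 2·(-8)) - 4·(4·5 - 2·8) + (-4)·(4·(-8) - (-1)·8) = (-7)·11 - 4·4 + (-4)·(-24) = 3.
So p(z) = det(zI - A) = z^3 + 3z^2 - z - 3.
Rational-root test: any integer root divides -3. Testing small divisors, z = -1 works: p(-1) = -1 + 3 + 1 + (-3) = 0, so (z + 1) is a factor.
Dividing, p(z) = (z + 1)(z^2 + 2z - 3).
Factor z^2 + 2z - 3: two numbers with sum -2 and product -3 are 1 and -3, so z^2 + 2z - 3 = (z - 1)(z + 3).
Hence p(z) = (z - 1) (z + 1) (z + 3), with roots -3, -1, 1.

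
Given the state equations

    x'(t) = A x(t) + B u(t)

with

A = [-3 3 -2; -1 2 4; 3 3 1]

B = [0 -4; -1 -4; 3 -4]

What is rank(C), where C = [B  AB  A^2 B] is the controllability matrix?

3

AB = [[-9, 8], [10, -20], [0, -28]]
A^2B = [[57, -28], [29, -160], [3, -64]]
Controllability matrix C = [B  AB  A^2B] = [[0, -4, -9, 8, 57, -28], [-1, -4, 10, -20, 29, -160], [3, -4, 0, -28, 3, -64]]
Take the 3×3 submatrix of C formed by columns 1, 2, 3: [[0, -4, -9], [-1, -4, 10], [3, -4, 0]]. Its determinant is 0·((-4)·0 - 10·(-4)) - (-4)·((-1)·0 - 10·3) + (-9)·((-1)·(-4) - (-4)·3) = 0·40 - (-4)·(-30) + (-9)·16 = -264 ≠ 0.
So rank(C) ≥ 3; since C has 3 rows, rank(C) = 3.
rank(C) = 3 = n, so the pair (A, B) is completely controllable.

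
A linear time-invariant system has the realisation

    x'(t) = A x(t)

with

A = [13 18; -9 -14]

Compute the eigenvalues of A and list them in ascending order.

-5, 4

det(sI - A) = s^2 - (tr A)s + det A, with tr A = 13 + (-14) = -1 and det A = 13·(-14) - 18·(-9) = -182 - (-162) = -20.
So p(s) = det(sI - A) = s^2 + s - 20.
Factor s^2 + s - 20: two numbers with sum -1 and product -20 are 4 and -5, so s^2 + s - 20 = (s - 4)(s + 5).
Hence p(s) = (s - 4) (s + 5), with roots -5, 4.
At least one eigenvalue has non-negative real part, so the system is not asymptotically stable.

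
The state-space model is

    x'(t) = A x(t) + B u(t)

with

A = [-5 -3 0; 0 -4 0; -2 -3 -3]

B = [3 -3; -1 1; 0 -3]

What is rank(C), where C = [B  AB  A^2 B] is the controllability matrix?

AB = [[-12, 12], [4, -4], [-3, 12]]
A^2B = [[48, -48], [-16, 16], [21, -48]]
Controllability matrix C = [B  AB  A^2B] = [[3, -3, -12, 12, 48, -48], [-1, 1, 4, -4, -16, 16], [0, -3, -3, 12, 21, -48]]
The rows r1, r2, r3 of C are linearly dependent: r1 + 3·r2 = 0 (check each entry), so rank(C) ≤ 2.
The 2×2 minor from rows 1, 3, columns 1, 2 is 3·(-3) - (-3)·0 = -9 - 0 = -9 ≠ 0, so rank(C) = 2.
rank(C) = 2 < n = 3, so the pair (A, B) is not completely controllable.

2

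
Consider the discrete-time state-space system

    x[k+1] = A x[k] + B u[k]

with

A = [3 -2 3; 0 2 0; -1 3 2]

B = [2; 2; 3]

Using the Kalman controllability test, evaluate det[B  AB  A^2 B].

250

AB = [[11], [4], [10]]
A^2B = [[55], [8], [21]]
Controllability matrix C = [B  AB  A^2B] = [[2, 11, 55], [2, 4, 8], [3, 10, 21]]
Expanding along the first row, det(C) = 2·(4·21 - 8·10) - 11·(2·21 - 8·3) + 55·(2·10 - 4·3) = 2·4 - 11·18 + 55·8 = 250
Since det(C) ≠ 0, rank(C) = 3 and the system is completely controllable.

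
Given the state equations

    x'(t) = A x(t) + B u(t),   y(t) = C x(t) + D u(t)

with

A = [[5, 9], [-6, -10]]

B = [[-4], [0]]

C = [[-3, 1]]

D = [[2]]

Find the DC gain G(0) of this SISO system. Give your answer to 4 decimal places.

38.0000

G(0) = C(-A)^{-1}B + D = -C A^{-1} B + D.
det A = 4, so A^{-1} = (1/4)·adj(A) = [[-5/2, -9/4], [3/2, 5/4]]
A^{-1} B = [10, -6]^T
C A^{-1} B = -36
G(0) = D - C A^{-1} B = 2 - (-36) = 38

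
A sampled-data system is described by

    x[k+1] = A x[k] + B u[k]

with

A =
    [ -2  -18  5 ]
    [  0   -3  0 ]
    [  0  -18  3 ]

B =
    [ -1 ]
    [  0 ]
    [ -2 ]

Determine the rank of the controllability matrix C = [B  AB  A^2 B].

2

AB = [[-8], [0], [-6]]
A^2B = [[-14], [0], [-18]]
Controllability matrix C = [B  AB  A^2B] = [[-1, -8, -14], [0, 0, 0], [-2, -6, -18]]
Row 2 of C is identically zero, so rank(C) ≤ 2.
The 2×2 minor from rows 1, 3, columns 1, 2 is (-1)·(-6) - (-8)·(-2) = 6 - 16 = -10 ≠ 0, so rank(C) = 2.
rank(C) = 2 < n = 3, so the pair (A, B) is not completely controllable.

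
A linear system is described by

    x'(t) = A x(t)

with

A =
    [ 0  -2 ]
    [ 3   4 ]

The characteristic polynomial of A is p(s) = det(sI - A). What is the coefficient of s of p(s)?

-4

For a 2×2 matrix, det(sI - A) = s^2 - (tr A)s + det A.
tr A = 4, det A = 6.
So p(s) = s^2 - 4s + 6.
The coefficient of s is -4.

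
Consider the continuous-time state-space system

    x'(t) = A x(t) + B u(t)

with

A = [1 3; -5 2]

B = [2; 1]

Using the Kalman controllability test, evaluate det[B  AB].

-21

AB = [[5], [-8]]
Controllability matrix C = [B  AB] = [[2, 5], [1, -8]]
det(C) = 2·(-8) - 5·1 = -16 - 5 = -21
Since det(C) ≠ 0, rank(C) = 2 and the system is completely controllable.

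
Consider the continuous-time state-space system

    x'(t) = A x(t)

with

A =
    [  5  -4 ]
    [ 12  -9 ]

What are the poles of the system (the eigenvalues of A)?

det(sI - A) = s^2 - (tr A)s + det A, with tr A = 5 + (-9) = -4 and det A = 5·(-9) - (-4)·12 = -45 - (-48) = 3.
So p(s) = det(sI - A) = s^2 + 4s + 3.
Factor s^2 + 4s + 3: two numbers with sum -4 and product 3 are -1 and -3, so s^2 + 4s + 3 = (s + 1)(s + 3).
Hence p(s) = (s + 1) (s + 3), with roots -3, -1.
All eigenvalues have negative real part, so the system is asymptotically stable.

-3, -1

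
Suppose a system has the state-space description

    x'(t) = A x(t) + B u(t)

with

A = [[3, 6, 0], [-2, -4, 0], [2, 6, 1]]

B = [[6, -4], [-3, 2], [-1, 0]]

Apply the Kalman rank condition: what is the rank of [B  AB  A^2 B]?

2

AB = [[0, 0], [0, 0], [-7, 4]]
A^2B = [[0, 0], [0, 0], [-7, 4]]
Controllability matrix C = [B  AB  A^2B] = [[6, -4, 0, 0, 0, 0], [-3, 2, 0, 0, 0, 0], [-1, 0, -7, 4, -7, 4]]
The rows r1, r2, r3 of C are linearly dependent: r1 + 2·r2 = 0 (check each entry), so rank(C) ≤ 2.
The 2×2 minor from rows 1, 3, columns 1, 2 is 6·0 - (-4)·(-1) = 0 - 4 = -4 ≠ 0, so rank(C) = 2.
rank(C) = 2 < n = 3, so the pair (A, B) is not completely controllable.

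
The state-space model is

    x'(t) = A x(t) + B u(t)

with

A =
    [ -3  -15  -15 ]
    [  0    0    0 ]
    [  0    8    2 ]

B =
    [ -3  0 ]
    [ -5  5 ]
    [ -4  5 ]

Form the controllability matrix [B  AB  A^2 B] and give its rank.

2

AB = [[144, -150], [0, 0], [-48, 50]]
A^2B = [[288, -300], [0, 0], [-96, 100]]
Controllability matrix C = [B  AB  A^2B] = [[-3, 0, 144, -150, 288, -300], [-5, 5, 0, 0, 0, 0], [-4, 5, -48, 50, -96, 100]]
The rows r1, r2, r3 of C are linearly dependent: r1 - 3·r2 + 3·r3 = 0 (check each entry), so rank(C) ≤ 2.
The 2×2 minor from rows 1, 2, columns 1, 2 is (-3)·5 - 0·(-5) = -15 - 0 = -15 ≠ 0, so rank(C) = 2.
rank(C) = 2 < n = 3, so the pair (A, B) is not completely controllable.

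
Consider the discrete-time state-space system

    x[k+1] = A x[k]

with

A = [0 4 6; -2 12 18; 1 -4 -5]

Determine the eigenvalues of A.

det(zI - A) = z^3 - (tr A)z^2 + (M11 + M22 + M33)z - det A, where Mii is the 2×2 principal minor of A obtained by deleting row i and column i.
tr A = 0 + 12 + (-5) = 7; M11 = 12·(-5) - 18·(-4) = -60 - (-72) = 12; M22 = 0·(-5) - 6·1 = 0 - 6 = -6; M33 = 0·12 - 4·(-2) = 0 - (-8) = 8; sum of minors = 14.
det A = 0·(12·(-5) - 18·(-4)) - 4·((-2)·(-5) - 18·1) + 6·((-2)·(-4) - 12·1) = 0·12 - 4·(-8) + 6·(-4) = 8.
So p(z) = det(zI - A) = z^3 - 7z^2 + 14z - 8.
Rational-root test: any integer root divides -8. Testing small divisors, z = 1 works: p(1) = 1 + (-7) + 14 + (-8) = 0, so (z - 1) is a factor.
Dividing, p(z) = (z - 1)(z^2 - 6z + 8).
Factor z^2 - 6z + 8: two numbers with sum 6 and product 8 are 4 and 2, so z^2 - 6z + 8 = (z - 4)(z - 2).
Hence p(z) = (z - 4) (z - 2) (z - 1), with roots 1, 2, 4.

1, 2, 4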